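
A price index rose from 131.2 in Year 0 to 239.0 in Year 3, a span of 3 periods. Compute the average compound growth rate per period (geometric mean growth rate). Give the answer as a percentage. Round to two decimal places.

22.13%

Growth factor = (239.0/131.2)^(1/3) = (1.821646)^(1/3) = 1.221297
Growth rate = 1.221297 − 1 = 0.221297 = 22.1297%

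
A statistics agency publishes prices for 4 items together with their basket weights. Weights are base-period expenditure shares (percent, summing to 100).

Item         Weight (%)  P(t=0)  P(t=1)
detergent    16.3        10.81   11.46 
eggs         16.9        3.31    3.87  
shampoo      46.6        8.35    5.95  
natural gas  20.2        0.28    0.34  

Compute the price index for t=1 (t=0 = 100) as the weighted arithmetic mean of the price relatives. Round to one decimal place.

94.8

detergent: 16.3 × (11.46/10.81) = 16.3 × 1.060130 = 17.2801
eggs: 16.9 × (3.87/3.31) = 16.9 × 1.169184 = 19.7592
shampoo: 46.6 × (5.95/8.35) = 46.6 × 0.712575 = 33.2060
natural gas: 20.2 × (0.34/0.28) = 20.2 × 1.214286 = 24.5286
Index = Σ wᵢ·(p₁ᵢ/p₀ᵢ) = 17.2801 + 19.7592 + 33.2060 + 24.5286 = 94.7739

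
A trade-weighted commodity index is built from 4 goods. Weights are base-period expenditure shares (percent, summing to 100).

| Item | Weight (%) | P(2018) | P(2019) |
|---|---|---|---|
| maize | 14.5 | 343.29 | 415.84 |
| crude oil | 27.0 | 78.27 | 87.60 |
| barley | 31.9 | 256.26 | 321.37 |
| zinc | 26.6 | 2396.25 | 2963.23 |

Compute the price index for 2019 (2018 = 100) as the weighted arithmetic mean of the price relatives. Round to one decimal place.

120.7

maize: 14.5 × (415.84/343.29) = 14.5 × 1.211337 = 17.5644
crude oil: 27.0 × (87.60/78.27) = 27.0 × 1.119203 = 30.2185
barley: 31.9 × (321.37/256.26) = 31.9 × 1.254078 = 40.0051
zinc: 26.6 × (2963.23/2396.25) = 26.6 × 1.236611 = 32.8939
Index = Σ wᵢ·(p₁ᵢ/p₀ᵢ) = 17.5644 + 30.2185 + 40.0051 + 32.8939 = 120.6818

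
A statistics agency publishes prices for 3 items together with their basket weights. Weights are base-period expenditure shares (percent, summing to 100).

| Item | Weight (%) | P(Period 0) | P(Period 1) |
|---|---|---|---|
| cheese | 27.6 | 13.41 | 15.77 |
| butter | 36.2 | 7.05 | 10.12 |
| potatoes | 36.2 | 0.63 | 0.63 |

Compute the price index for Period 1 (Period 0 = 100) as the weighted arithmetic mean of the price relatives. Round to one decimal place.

cheese: 27.6 × (15.77/13.41) = 27.6 × 1.175988 = 32.4573
butter: 36.2 × (10.12/7.05) = 36.2 × 1.435461 = 51.9637
potatoes: 36.2 × (0.63/0.63) = 36.2 × 1.000000 = 36.2000
Index = Σ wᵢ·(p₁ᵢ/p₀ᵢ) = 32.4573 + 51.9637 + 36.2000 = 120.6210

120.6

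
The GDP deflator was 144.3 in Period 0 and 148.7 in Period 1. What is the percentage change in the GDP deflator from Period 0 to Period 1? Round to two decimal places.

Change = (148.7 − 144.3) / 144.3 × 100
       = 4.4 / 144.3 × 100 = 3.0492%

3.05%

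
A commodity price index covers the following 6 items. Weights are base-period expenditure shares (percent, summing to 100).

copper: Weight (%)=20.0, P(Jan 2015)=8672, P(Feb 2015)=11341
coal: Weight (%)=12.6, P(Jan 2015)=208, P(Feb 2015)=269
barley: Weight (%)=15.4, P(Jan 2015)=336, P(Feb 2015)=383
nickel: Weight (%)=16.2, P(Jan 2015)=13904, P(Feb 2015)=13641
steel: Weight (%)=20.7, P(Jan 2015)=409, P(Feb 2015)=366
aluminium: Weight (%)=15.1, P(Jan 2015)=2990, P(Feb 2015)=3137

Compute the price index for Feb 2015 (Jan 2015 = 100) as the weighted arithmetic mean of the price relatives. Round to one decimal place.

copper: 20.0 × (11341/8672) = 20.0 × 1.307772 = 26.1554
coal: 12.6 × (269/208) = 12.6 × 1.293269 = 16.2952
barley: 15.4 × (383/336) = 15.4 × 1.139881 = 17.5542
nickel: 16.2 × (13641/13904) = 16.2 × 0.981085 = 15.8936
steel: 20.7 × (366/409) = 20.7 × 0.894866 = 18.5237
aluminium: 15.1 × (3137/2990) = 15.1 × 1.049164 = 15.8424
Index = Σ wᵢ·(p₁ᵢ/p₀ᵢ) = 26.1554 + 16.2952 + 17.5542 + 15.8936 + 18.5237 + 15.8424 = 110.2645

110.3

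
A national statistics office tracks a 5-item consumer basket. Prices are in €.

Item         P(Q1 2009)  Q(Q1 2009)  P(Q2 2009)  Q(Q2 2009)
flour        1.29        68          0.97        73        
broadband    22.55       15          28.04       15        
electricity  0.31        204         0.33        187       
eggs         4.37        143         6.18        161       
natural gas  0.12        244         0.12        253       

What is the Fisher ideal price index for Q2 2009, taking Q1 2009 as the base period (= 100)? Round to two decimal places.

Laspeyres component (base-period weights):
ΣP(Q2 2009)Q(Q1 2009) = 0.97×68 + 28.04×15 + 0.33×204 + 6.18×143 + 0.12×244 = 65.96 + 420.6 + 67.32 + 883.74 + 29.28 = 1466.9
ΣP(Q1 2009)Q(Q1 2009) = 1.29×68 + 22.55×15 + 0.31×204 + 4.37×143 + 0.12×244 = 87.72 + 338.25 + 63.24 + 624.91 + 29.28 = 1143.4
L = 1466.9 / 1143.4 × 100 = 128.2928
Paasche component (current-period weights):
ΣP(Q2 2009)Q(Q2 2009) = 0.97×73 + 28.04×15 + 0.33×187 + 6.18×161 + 0.12×253 = 70.81 + 420.6 + 61.71 + 994.98 + 30.36 = 1578.46
ΣP(Q1 2009)Q(Q2 2009) = 1.29×73 + 22.55×15 + 0.31×187 + 4.37×161 + 0.12×253 = 94.17 + 338.25 + 57.97 + 703.57 + 30.36 = 1224.32
P = 1578.46 / 1224.32 × 100 = 128.9254
Fisher = √(L × P) = √(128.2928 × 128.9254) = 128.6087

128.61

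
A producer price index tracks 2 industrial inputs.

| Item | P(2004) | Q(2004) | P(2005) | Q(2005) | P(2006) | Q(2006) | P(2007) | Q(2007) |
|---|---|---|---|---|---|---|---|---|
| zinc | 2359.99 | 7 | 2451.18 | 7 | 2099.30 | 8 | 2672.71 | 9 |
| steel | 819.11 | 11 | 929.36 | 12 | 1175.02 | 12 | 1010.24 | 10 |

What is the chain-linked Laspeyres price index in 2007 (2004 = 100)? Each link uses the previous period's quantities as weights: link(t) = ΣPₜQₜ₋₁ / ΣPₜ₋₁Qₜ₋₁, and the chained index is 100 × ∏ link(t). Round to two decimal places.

118.30

Link 2004→2005:
ΣP(2005)Q(2004) = 2451.18×7 + 929.36×11 = 17158.26 + 10222.96 = 27381.22
ΣP(2004)Q(2004) = 2359.99×7 + 819.11×11 = 16519.93 + 9010.21 = 25530.14
link = 27381.22/25530.14 = 1.072506
Link 2005→2006:
ΣP(2006)Q(2005) = 2099.30×7 + 1175.02×12 = 14695.1 + 14100.24 = 28795.34
ΣP(2005)Q(2005) = 2451.18×7 + 929.36×12 = 17158.26 + 11152.32 = 28310.58
link = 28795.34/28310.58 = 1.017123
Link 2006→2007:
ΣP(2007)Q(2006) = 2672.71×8 + 1010.24×12 = 21381.68 + 12122.88 = 33504.56
ΣP(2006)Q(2006) = 2099.30×8 + 1175.02×12 = 16794.4 + 14100.24 = 30894.64
link = 33504.56/30894.64 = 1.084478
Chained index = 100 × 1.072506 × 1.017123 × 1.084478 = 118.3025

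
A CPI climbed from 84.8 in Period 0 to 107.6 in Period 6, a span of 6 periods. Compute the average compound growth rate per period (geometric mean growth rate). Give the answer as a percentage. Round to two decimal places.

Growth factor = (107.6/84.8)^(1/6) = (1.268868)^(1/6) = 1.040486
Growth rate = 1.040486 − 1 = 0.040486 = 4.0486%

4.05%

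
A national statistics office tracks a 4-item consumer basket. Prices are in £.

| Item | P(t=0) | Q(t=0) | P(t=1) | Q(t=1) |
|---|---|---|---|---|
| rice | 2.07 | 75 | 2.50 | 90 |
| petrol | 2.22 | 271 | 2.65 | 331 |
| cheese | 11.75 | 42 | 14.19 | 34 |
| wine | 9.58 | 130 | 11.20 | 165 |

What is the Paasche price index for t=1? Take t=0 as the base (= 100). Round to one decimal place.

118.3

Paasche price index uses current-period quantities as weights.
ΣP(t=1)·Q(t=1) = 2.50×90 + 2.65×331 + 14.19×34 + 11.20×165 = 225 + 877.15 + 482.46 + 1848 = 3432.61
ΣP(t=0)·Q(t=1) = 2.07×90 + 2.22×331 + 11.75×34 + 9.58×165 = 186.3 + 734.82 + 399.5 + 1580.7 = 2901.32
Index = 3432.61 / 2901.32 × 100 = 118.3120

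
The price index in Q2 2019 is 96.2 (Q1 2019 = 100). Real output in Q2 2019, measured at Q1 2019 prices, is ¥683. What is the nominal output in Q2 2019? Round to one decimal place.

Nominal = Real × (Index/100) = 683 × (96.2/100)
        = 683 × 0.962 = 657.0460

657.0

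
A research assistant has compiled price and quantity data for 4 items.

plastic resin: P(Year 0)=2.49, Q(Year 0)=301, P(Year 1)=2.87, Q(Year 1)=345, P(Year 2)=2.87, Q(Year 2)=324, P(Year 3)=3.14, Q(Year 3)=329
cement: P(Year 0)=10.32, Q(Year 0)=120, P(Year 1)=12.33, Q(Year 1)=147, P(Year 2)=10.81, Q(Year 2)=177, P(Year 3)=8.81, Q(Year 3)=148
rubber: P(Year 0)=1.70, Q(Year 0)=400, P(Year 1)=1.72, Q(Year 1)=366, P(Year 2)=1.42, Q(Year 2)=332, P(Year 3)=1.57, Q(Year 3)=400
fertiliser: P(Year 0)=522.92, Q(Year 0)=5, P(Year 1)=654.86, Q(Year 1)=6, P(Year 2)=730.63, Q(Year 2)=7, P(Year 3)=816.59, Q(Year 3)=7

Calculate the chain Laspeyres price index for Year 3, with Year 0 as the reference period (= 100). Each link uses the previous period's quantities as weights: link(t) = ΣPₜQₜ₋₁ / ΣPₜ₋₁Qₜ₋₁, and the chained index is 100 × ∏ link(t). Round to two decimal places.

Link Year 0→Year 1:
ΣP(Year 1)Q(Year 0) = 2.87×301 + 12.33×120 + 1.72×400 + 654.86×5 = 863.87 + 1479.6 + 688 + 3274.3 = 6305.77
ΣP(Year 0)Q(Year 0) = 2.49×301 + 10.32×120 + 1.70×400 + 522.92×5 = 749.49 + 1238.4 + 680 + 2614.6 = 5282.49
link = 6305.77/5282.49 = 1.193712
Link Year 1→Year 2:
ΣP(Year 2)Q(Year 1) = 2.87×345 + 10.81×147 + 1.42×366 + 730.63×6 = 990.15 + 1589.07 + 519.72 + 4383.78 = 7482.72
ΣP(Year 1)Q(Year 1) = 2.87×345 + 12.33×147 + 1.72×366 + 654.86×6 = 990.15 + 1812.51 + 629.52 + 3929.16 = 7361.34
link = 7482.72/7361.34 = 1.016489
Link Year 2→Year 3:
ΣP(Year 3)Q(Year 2) = 3.14×324 + 8.81×177 + 1.57×332 + 816.59×7 = 1017.36 + 1559.37 + 521.24 + 5716.13 = 8814.1
ΣP(Year 2)Q(Year 2) = 2.87×324 + 10.81×177 + 1.42×332 + 730.63×7 = 929.88 + 1913.37 + 471.44 + 5114.41 = 8429.1
link = 8814.1/8429.1 = 1.045675
Chained index = 100 × 1.193712 × 1.016489 × 1.045675 = 126.8817

126.88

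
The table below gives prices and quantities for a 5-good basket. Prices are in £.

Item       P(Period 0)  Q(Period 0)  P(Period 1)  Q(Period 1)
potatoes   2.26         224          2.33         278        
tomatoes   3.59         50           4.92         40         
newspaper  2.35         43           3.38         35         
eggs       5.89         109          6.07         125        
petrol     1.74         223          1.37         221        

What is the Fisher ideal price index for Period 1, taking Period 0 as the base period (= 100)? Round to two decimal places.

103.00

Laspeyres component (base-period weights):
ΣP(Period 1)Q(Period 0) = 2.33×224 + 4.92×50 + 3.38×43 + 6.07×109 + 1.37×223 = 521.92 + 246 + 145.34 + 661.63 + 305.51 = 1880.4
ΣP(Period 0)Q(Period 0) = 2.26×224 + 3.59×50 + 2.35×43 + 5.89×109 + 1.74×223 = 506.24 + 179.5 + 101.05 + 642.01 + 388.02 = 1816.82
L = 1880.4 / 1816.82 × 100 = 103.4995
Paasche component (current-period weights):
ΣP(Period 1)Q(Period 1) = 2.33×278 + 4.92×40 + 3.38×35 + 6.07×125 + 1.37×221 = 647.74 + 196.8 + 118.3 + 758.75 + 302.77 = 2024.36
ΣP(Period 0)Q(Period 1) = 2.26×278 + 3.59×40 + 2.35×35 + 5.89×125 + 1.74×221 = 628.28 + 143.6 + 82.25 + 736.25 + 384.54 = 1974.92
P = 2024.36 / 1974.92 × 100 = 102.5034
Fisher = √(L × P) = √(103.4995 × 102.5034) = 103.0003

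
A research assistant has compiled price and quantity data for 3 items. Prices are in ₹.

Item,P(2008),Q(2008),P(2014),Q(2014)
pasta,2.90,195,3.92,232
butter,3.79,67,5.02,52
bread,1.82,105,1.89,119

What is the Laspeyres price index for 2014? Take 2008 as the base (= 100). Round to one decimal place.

128.6

Laspeyres price index uses base-period quantities as weights.
ΣP(2014)·Q(2008) = 3.92×195 + 5.02×67 + 1.89×105 = 764.4 + 336.34 + 198.45 = 1299.19
ΣP(2008)·Q(2008) = 2.90×195 + 3.79×67 + 1.82×105 = 565.5 + 253.93 + 191.1 = 1010.53
Index = 1299.19 / 1010.53 × 100 = 128.5652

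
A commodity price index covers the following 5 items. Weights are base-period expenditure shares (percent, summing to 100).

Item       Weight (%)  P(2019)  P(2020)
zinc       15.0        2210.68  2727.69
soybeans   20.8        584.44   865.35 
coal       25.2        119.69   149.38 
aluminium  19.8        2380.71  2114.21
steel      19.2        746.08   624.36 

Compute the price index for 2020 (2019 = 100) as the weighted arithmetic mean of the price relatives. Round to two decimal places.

114.41

zinc: 15.0 × (2727.69/2210.68) = 15.0 × 1.233869 = 18.5080
soybeans: 20.8 × (865.35/584.44) = 20.8 × 1.480648 = 30.7975
coal: 25.2 × (149.38/119.69) = 25.2 × 1.248057 = 31.4510
aluminium: 19.8 × (2114.21/2380.71) = 19.8 × 0.888059 = 17.5836
steel: 19.2 × (624.36/746.08) = 19.2 × 0.836854 = 16.0676
Index = Σ wᵢ·(p₁ᵢ/p₀ᵢ) = 18.5080 + 30.7975 + 31.4510 + 17.5836 + 16.0676 = 114.4077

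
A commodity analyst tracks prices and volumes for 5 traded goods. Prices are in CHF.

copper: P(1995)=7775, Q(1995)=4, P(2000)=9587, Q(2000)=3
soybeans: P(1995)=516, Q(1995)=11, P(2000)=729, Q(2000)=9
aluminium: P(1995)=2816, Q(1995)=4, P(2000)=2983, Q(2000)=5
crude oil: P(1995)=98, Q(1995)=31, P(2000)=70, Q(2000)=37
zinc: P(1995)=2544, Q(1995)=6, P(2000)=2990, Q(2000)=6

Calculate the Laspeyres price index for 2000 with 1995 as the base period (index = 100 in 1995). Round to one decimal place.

118.2

Laspeyres price index uses base-period quantities as weights.
ΣP(2000)·Q(1995) = 9587×4 + 729×11 + 2983×4 + 70×31 + 2990×6 = 38348 + 8019 + 11932 + 2170 + 17940 = 78409
ΣP(1995)·Q(1995) = 7775×4 + 516×11 + 2816×4 + 98×31 + 2544×6 = 31100 + 5676 + 11264 + 3038 + 15264 = 66342
Index = 78409 / 66342 × 100 = 118.1891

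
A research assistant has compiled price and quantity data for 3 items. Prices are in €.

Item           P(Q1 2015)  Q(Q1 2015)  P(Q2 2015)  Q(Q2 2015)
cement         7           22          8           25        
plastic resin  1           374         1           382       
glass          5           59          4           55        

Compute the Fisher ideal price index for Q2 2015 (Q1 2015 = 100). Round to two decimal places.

95.95

Laspeyres component (base-period weights):
ΣP(Q2 2015)Q(Q1 2015) = 8×22 + 1×374 + 4×59 = 176 + 374 + 236 = 786
ΣP(Q1 2015)Q(Q1 2015) = 7×22 + 1×374 + 5×59 = 154 + 374 + 295 = 823
L = 786 / 823 × 100 = 95.5043
Paasche component (current-period weights):
ΣP(Q2 2015)Q(Q2 2015) = 8×25 + 1×382 + 4×55 = 200 + 382 + 220 = 802
ΣP(Q1 2015)Q(Q2 2015) = 7×25 + 1×382 + 5×55 = 175 + 382 + 275 = 832
P = 802 / 832 × 100 = 96.3942
Fisher = √(L × P) = √(95.5043 × 96.3942) = 95.9482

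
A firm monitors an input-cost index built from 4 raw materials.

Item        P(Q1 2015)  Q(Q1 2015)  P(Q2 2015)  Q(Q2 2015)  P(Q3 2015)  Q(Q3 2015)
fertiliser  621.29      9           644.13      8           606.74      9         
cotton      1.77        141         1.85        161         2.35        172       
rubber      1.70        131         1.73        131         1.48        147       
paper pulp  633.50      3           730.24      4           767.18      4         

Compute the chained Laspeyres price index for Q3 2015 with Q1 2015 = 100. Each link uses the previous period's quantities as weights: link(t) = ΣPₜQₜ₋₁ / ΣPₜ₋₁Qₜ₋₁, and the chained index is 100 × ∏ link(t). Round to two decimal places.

Link Q1 2015→Q2 2015:
ΣP(Q2 2015)Q(Q1 2015) = 644.13×9 + 1.85×141 + 1.73×131 + 730.24×3 = 5797.17 + 260.85 + 226.63 + 2190.72 = 8475.37
ΣP(Q1 2015)Q(Q1 2015) = 621.29×9 + 1.77×141 + 1.70×131 + 633.50×3 = 5591.61 + 249.57 + 222.7 + 1900.5 = 7964.38
link = 8475.37/7964.38 = 1.064159
Link Q2 2015→Q3 2015:
ΣP(Q3 2015)Q(Q2 2015) = 606.74×8 + 2.35×161 + 1.48×131 + 767.18×4 = 4853.92 + 378.35 + 193.88 + 3068.72 = 8494.87
ΣP(Q2 2015)Q(Q2 2015) = 644.13×8 + 1.85×161 + 1.73×131 + 730.24×4 = 5153.04 + 297.85 + 226.63 + 2920.96 = 8598.48
link = 8494.87/8598.48 = 0.987950
Chained index = 100 × 1.064159 × 0.987950 = 105.1337

105.13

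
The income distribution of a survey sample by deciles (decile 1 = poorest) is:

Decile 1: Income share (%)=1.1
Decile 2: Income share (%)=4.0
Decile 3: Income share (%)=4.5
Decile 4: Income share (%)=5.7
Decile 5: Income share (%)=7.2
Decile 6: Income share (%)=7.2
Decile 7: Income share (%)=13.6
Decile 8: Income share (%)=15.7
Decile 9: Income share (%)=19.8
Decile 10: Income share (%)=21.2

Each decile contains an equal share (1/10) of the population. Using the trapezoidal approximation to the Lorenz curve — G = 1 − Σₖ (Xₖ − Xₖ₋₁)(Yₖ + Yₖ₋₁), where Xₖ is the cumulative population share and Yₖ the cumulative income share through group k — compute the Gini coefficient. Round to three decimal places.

0.371

Cumulative income shares Yₖ: 0.0110, 0.0510, 0.0960, 0.1530, 0.2250, 0.2970, 0.4330, 0.5900, 0.7880, 1.0000
Σ (Xₖ−Xₖ₋₁)(Yₖ+Yₖ₋₁) = (1/10)(0.0110+0.0000) + (1/10)(0.0510+0.0110) + (1/10)(0.0960+0.0510) + (1/10)(0.1530+0.0960) + (1/10)(0.2250+0.1530) + (1/10)(0.2970+0.2250) + (1/10)(0.4330+0.2970) + (1/10)(0.5900+0.4330) + (1/10)(0.7880+0.5900) + (1/10)(1.0000+0.7880)
  = 0.0011 + 0.0062 + 0.0147 + 0.0249 + 0.0378 + 0.0522 + 0.0730 + 0.1023 + 0.1378 + 0.1788 = 0.6288
G = 1 − 0.6288 = 0.3712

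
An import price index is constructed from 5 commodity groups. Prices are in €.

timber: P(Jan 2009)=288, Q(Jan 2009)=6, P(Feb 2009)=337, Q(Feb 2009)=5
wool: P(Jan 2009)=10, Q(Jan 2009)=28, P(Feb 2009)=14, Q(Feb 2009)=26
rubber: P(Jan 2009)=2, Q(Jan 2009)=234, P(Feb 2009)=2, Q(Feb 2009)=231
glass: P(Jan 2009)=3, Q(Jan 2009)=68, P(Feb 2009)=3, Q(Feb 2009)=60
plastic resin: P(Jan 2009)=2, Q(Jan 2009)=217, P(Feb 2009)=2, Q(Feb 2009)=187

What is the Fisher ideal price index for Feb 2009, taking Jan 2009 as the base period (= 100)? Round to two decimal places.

Laspeyres component (base-period weights):
ΣP(Feb 2009)Q(Jan 2009) = 337×6 + 14×28 + 2×234 + 3×68 + 2×217 = 2022 + 392 + 468 + 204 + 434 = 3520
ΣP(Jan 2009)Q(Jan 2009) = 288×6 + 10×28 + 2×234 + 3×68 + 2×217 = 1728 + 280 + 468 + 204 + 434 = 3114
L = 3520 / 3114 × 100 = 113.0379
Paasche component (current-period weights):
ΣP(Feb 2009)Q(Feb 2009) = 337×5 + 14×26 + 2×231 + 3×60 + 2×187 = 1685 + 364 + 462 + 180 + 374 = 3065
ΣP(Jan 2009)Q(Feb 2009) = 288×5 + 10×26 + 2×231 + 3×60 + 2×187 = 1440 + 260 + 462 + 180 + 374 = 2716
P = 3065 / 2716 × 100 = 112.8498
Fisher = √(L × P) = √(113.0379 × 112.8498) = 112.9438

112.94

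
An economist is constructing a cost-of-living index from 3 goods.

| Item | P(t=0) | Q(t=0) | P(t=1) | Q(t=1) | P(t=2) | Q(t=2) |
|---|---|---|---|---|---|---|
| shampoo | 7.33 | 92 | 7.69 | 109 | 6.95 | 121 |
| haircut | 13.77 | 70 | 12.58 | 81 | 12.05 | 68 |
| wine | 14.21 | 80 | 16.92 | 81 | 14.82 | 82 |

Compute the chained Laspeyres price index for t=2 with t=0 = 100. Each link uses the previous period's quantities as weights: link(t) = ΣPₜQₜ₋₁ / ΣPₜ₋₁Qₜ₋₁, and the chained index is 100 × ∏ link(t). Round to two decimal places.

96.36

Link t=0→t=1:
ΣP(t=1)Q(t=0) = 7.69×92 + 12.58×70 + 16.92×80 = 707.48 + 880.6 + 1353.6 = 2941.68
ΣP(t=0)Q(t=0) = 7.33×92 + 13.77×70 + 14.21×80 = 674.36 + 963.9 + 1136.8 = 2775.06
link = 2941.68/2775.06 = 1.060042
Link t=1→t=2:
ΣP(t=2)Q(t=1) = 6.95×109 + 12.05×81 + 14.82×81 = 757.55 + 976.05 + 1200.42 = 2934.02
ΣP(t=1)Q(t=1) = 7.69×109 + 12.58×81 + 16.92×81 = 838.21 + 1018.98 + 1370.52 = 3227.71
link = 2934.02/3227.71 = 0.909010
Chained index = 100 × 1.060042 × 0.909010 = 96.3589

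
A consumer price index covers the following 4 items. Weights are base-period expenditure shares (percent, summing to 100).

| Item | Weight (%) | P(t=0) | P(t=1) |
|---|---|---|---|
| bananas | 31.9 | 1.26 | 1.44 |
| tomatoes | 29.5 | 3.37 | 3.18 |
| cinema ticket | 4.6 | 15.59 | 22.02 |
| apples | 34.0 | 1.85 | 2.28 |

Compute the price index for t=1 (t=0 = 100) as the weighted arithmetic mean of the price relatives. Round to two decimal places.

112.69

bananas: 31.9 × (1.44/1.26) = 31.9 × 1.142857 = 36.4571
tomatoes: 29.5 × (3.18/3.37) = 29.5 × 0.943620 = 27.8368
cinema ticket: 4.6 × (22.02/15.59) = 4.6 × 1.412444 = 6.4972
apples: 34.0 × (2.28/1.85) = 34.0 × 1.232432 = 41.9027
Index = Σ wᵢ·(p₁ᵢ/p₀ᵢ) = 36.4571 + 27.8368 + 6.4972 + 41.9027 = 112.6939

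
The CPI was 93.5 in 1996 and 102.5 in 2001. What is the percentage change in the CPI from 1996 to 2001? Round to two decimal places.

9.63%

Change = (102.5 − 93.5) / 93.5 × 100
       = 9.0 / 93.5 × 100 = 9.6257%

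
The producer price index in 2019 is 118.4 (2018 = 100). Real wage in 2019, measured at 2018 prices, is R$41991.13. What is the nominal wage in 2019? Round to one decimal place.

Nominal = Real × (Index/100) = 41991.13 × (118.4/100)
        = 41991.13 × 1.184 = 49717.4979

49717.5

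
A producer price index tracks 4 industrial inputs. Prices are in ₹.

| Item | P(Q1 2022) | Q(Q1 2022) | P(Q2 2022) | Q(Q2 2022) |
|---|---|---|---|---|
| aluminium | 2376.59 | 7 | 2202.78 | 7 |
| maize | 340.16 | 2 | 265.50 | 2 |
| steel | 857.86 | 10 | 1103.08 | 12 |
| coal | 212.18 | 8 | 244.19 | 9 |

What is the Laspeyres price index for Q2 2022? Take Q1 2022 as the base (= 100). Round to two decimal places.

Laspeyres price index uses base-period quantities as weights.
ΣP(Q2 2022)·Q(Q1 2022) = 2202.78×7 + 265.50×2 + 1103.08×10 + 244.19×8 = 15419.46 + 531 + 11030.8 + 1953.52 = 28934.78
ΣP(Q1 2022)·Q(Q1 2022) = 2376.59×7 + 340.16×2 + 857.86×10 + 212.18×8 = 16636.13 + 680.32 + 8578.6 + 1697.44 = 27592.49
Index = 28934.78 / 27592.49 × 100 = 104.8647

104.86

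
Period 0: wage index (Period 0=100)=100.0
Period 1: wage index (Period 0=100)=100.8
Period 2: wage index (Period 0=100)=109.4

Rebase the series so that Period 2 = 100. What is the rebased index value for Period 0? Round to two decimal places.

Rebased(Period 0) = 100.0 / 109.4 × 100 = 91.4077

91.41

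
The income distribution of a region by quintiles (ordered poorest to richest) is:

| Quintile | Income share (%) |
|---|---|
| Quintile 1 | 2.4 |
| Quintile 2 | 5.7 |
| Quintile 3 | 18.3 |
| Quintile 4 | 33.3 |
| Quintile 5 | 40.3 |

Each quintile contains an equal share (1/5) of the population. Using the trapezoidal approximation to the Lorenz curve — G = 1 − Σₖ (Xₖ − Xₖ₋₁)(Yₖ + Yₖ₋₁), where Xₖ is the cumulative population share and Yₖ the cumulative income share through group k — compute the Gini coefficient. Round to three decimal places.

0.414

Cumulative income shares Yₖ: 0.0240, 0.0810, 0.2640, 0.5970, 1.0000
Σ (Xₖ−Xₖ₋₁)(Yₖ+Yₖ₋₁) = (1/5)(0.0240+0.0000) + (1/5)(0.0810+0.0240) + (1/5)(0.2640+0.0810) + (1/5)(0.5970+0.2640) + (1/5)(1.0000+0.5970)
  = 0.0048 + 0.0210 + 0.0690 + 0.1722 + 0.3194 = 0.5864
G = 1 − 0.5864 = 0.4136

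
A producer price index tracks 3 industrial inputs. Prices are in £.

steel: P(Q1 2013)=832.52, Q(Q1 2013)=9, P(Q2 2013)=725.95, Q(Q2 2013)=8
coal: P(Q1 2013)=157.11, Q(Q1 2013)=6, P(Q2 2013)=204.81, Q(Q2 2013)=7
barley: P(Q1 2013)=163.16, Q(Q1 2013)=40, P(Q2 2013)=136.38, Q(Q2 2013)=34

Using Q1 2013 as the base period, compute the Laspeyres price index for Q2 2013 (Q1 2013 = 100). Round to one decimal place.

Laspeyres price index uses base-period quantities as weights.
ΣP(Q2 2013)·Q(Q1 2013) = 725.95×9 + 204.81×6 + 136.38×40 = 6533.55 + 1228.86 + 5455.2 = 13217.61
ΣP(Q1 2013)·Q(Q1 2013) = 832.52×9 + 157.11×6 + 163.16×40 = 7492.68 + 942.66 + 6526.4 = 14961.74
Index = 13217.61 / 14961.74 × 100 = 88.3427

88.3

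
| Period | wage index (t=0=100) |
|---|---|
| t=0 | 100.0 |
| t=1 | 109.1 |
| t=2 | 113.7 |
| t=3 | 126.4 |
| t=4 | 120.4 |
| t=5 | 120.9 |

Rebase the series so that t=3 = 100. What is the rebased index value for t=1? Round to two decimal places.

86.31

Rebased(t=1) = 109.1 / 126.4 × 100 = 86.3133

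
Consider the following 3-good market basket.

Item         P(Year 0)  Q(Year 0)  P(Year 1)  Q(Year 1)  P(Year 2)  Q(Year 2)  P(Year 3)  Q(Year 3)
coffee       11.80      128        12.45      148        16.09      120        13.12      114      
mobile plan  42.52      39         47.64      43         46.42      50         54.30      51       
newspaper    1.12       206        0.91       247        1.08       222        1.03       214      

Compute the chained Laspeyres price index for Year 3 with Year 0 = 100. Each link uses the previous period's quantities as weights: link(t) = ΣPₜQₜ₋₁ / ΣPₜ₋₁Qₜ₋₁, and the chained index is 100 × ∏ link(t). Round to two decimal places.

121.50

Link Year 0→Year 1:
ΣP(Year 1)Q(Year 0) = 12.45×128 + 47.64×39 + 0.91×206 = 1593.6 + 1857.96 + 187.46 = 3639.02
ΣP(Year 0)Q(Year 0) = 11.80×128 + 42.52×39 + 1.12×206 = 1510.4 + 1658.28 + 230.72 = 3399.4
link = 3639.02/3399.4 = 1.070489
Link Year 1→Year 2:
ΣP(Year 2)Q(Year 1) = 16.09×148 + 46.42×43 + 1.08×247 = 2381.32 + 1996.06 + 266.76 = 4644.14
ΣP(Year 1)Q(Year 1) = 12.45×148 + 47.64×43 + 0.91×247 = 1842.6 + 2048.52 + 224.77 = 4115.89
link = 4644.14/4115.89 = 1.128344
Link Year 2→Year 3:
ΣP(Year 3)Q(Year 2) = 13.12×120 + 54.30×50 + 1.03×222 = 1574.4 + 2715 + 228.66 = 4518.06
ΣP(Year 2)Q(Year 2) = 16.09×120 + 46.42×50 + 1.08×222 = 1930.8 + 2321 + 239.76 = 4491.56
link = 4518.06/4491.56 = 1.005900
Chained index = 100 × 1.070489 × 1.128344 × 1.005900 = 121.5006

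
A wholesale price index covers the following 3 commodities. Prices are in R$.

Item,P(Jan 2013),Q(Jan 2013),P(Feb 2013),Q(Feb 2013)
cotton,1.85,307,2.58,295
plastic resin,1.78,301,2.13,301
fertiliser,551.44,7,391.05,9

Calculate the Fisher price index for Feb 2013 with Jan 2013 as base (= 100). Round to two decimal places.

Laspeyres component (base-period weights):
ΣP(Feb 2013)Q(Jan 2013) = 2.58×307 + 2.13×301 + 391.05×7 = 792.06 + 641.13 + 2737.35 = 4170.54
ΣP(Jan 2013)Q(Jan 2013) = 1.85×307 + 1.78×301 + 551.44×7 = 567.95 + 535.78 + 3860.08 = 4963.81
L = 4170.54 / 4963.81 × 100 = 84.0189
Paasche component (current-period weights):
ΣP(Feb 2013)Q(Feb 2013) = 2.58×295 + 2.13×301 + 391.05×9 = 761.1 + 641.13 + 3519.45 = 4921.68
ΣP(Jan 2013)Q(Feb 2013) = 1.85×295 + 1.78×301 + 551.44×9 = 545.75 + 535.78 + 4962.96 = 6044.49
P = 4921.68 / 6044.49 × 100 = 81.4242
Fisher = √(L × P) = √(84.0189 × 81.4242) = 82.7114

82.71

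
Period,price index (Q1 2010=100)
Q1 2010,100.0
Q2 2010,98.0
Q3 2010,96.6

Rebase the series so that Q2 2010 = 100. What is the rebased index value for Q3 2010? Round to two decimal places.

98.57

Rebased(Q3 2010) = 96.6 / 98.0 × 100 = 98.5714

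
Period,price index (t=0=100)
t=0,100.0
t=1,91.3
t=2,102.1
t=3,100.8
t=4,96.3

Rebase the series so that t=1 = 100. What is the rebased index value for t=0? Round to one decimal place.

109.5

Rebased(t=0) = 100.0 / 91.3 × 100 = 109.5290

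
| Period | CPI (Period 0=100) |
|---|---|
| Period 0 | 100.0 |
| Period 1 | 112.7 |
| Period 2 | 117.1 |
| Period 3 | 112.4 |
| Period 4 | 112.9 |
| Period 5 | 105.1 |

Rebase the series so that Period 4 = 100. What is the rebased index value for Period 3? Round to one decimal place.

99.6

Rebased(Period 3) = 112.4 / 112.9 × 100 = 99.5571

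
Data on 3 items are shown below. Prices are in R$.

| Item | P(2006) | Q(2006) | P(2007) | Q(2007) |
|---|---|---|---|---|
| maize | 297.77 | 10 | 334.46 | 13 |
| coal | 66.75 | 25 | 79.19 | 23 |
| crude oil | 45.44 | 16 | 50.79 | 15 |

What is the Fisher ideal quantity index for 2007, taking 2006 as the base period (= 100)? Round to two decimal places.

113.12

Laspeyres component (base-period weights):
ΣP(2006)Q(2007) = 297.77×13 + 66.75×23 + 45.44×15 = 3871.01 + 1535.25 + 681.6 = 6087.86
ΣP(2006)Q(2006) = 297.77×10 + 66.75×25 + 45.44×16 = 2977.7 + 1668.75 + 727.04 = 5373.49
L = 6087.86 / 5373.49 × 100 = 113.2943
Paasche component (current-period weights):
ΣP(2007)Q(2007) = 334.46×13 + 79.19×23 + 50.79×15 = 4347.98 + 1821.37 + 761.85 = 6931.2
ΣP(2007)Q(2006) = 334.46×10 + 79.19×25 + 50.79×16 = 3344.6 + 1979.75 + 812.64 = 6136.99
P = 6931.2 / 6136.99 × 100 = 112.9414
Fisher = √(L × P) = √(113.2943 × 112.9414) = 113.1177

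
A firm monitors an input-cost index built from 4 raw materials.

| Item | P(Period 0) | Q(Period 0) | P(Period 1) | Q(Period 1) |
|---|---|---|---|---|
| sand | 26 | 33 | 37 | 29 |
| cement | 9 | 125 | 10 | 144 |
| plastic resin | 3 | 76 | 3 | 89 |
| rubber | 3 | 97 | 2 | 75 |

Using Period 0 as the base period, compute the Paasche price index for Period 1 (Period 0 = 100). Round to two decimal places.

115.26

Paasche price index uses current-period quantities as weights.
ΣP(Period 1)·Q(Period 1) = 37×29 + 10×144 + 3×89 + 2×75 = 1073 + 1440 + 267 + 150 = 2930
ΣP(Period 0)·Q(Period 1) = 26×29 + 9×144 + 3×89 + 3×75 = 754 + 1296 + 267 + 225 = 2542
Index = 2930 / 2542 × 100 = 115.2636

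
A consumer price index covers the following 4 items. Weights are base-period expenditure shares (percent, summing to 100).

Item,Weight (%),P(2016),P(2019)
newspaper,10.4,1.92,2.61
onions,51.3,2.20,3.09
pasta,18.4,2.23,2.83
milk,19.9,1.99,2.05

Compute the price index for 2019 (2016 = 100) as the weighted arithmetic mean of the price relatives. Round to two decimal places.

newspaper: 10.4 × (2.61/1.92) = 10.4 × 1.359375 = 14.1375
onions: 51.3 × (3.09/2.20) = 51.3 × 1.404545 = 72.0532
pasta: 18.4 × (2.83/2.23) = 18.4 × 1.269058 = 23.3507
milk: 19.9 × (2.05/1.99) = 19.9 × 1.030151 = 20.5000
Index = Σ wᵢ·(p₁ᵢ/p₀ᵢ) = 14.1375 + 72.0532 + 23.3507 + 20.5000 = 130.0414

130.04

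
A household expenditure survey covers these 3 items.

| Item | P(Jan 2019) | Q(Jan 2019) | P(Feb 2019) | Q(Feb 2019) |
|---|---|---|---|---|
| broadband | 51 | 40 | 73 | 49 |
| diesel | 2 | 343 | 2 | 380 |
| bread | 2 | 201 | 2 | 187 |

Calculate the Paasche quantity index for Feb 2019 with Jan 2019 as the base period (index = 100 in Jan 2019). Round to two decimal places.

Paasche quantity index uses current-period prices as weights.
ΣP(Feb 2019)·Q(Feb 2019) = 73×49 + 2×380 + 2×187 = 3577 + 760 + 374 = 4711
ΣP(Feb 2019)·Q(Jan 2019) = 73×40 + 2×343 + 2×201 = 2920 + 686 + 402 = 4008
Index = 4711 / 4008 × 100 = 117.5399

117.54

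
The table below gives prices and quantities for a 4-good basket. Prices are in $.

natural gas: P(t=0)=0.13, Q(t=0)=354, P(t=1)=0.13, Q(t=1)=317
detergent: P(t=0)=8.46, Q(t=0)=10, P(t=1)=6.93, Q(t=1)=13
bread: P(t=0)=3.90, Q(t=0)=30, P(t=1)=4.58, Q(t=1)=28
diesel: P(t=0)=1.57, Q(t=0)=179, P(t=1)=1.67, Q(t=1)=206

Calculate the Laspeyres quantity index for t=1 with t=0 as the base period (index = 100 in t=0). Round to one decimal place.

110.4

Laspeyres quantity index uses base-period prices as weights.
ΣP(t=0)·Q(t=1) = 0.13×317 + 8.46×13 + 3.90×28 + 1.57×206 = 41.21 + 109.98 + 109.2 + 323.42 = 583.81
ΣP(t=0)·Q(t=0) = 0.13×354 + 8.46×10 + 3.90×30 + 1.57×179 = 46.02 + 84.6 + 117 + 281.03 = 528.65
Index = 583.81 / 528.65 × 100 = 110.4341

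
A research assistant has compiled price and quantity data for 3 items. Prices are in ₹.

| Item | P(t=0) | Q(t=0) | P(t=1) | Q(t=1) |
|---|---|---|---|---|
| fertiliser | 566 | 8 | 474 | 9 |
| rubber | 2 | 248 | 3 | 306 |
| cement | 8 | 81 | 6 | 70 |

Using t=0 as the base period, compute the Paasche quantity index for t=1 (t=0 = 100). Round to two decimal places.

111.59

Paasche quantity index uses current-period prices as weights.
ΣP(t=1)·Q(t=1) = 474×9 + 3×306 + 6×70 = 4266 + 918 + 420 = 5604
ΣP(t=1)·Q(t=0) = 474×8 + 3×248 + 6×81 = 3792 + 744 + 486 = 5022
Index = 5604 / 5022 × 100 = 111.5890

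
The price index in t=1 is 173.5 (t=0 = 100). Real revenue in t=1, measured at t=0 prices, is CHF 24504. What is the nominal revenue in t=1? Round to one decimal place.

Nominal = Real × (Index/100) = 24504 × (173.5/100)
        = 24504 × 1.735 = 42514.4400

42514.4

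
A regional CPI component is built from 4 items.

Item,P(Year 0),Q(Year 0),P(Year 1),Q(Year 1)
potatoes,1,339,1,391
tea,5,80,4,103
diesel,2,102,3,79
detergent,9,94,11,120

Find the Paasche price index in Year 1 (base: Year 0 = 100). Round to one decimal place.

110.1

Paasche price index uses current-period quantities as weights.
ΣP(Year 1)·Q(Year 1) = 1×391 + 4×103 + 3×79 + 11×120 = 391 + 412 + 237 + 1320 = 2360
ΣP(Year 0)·Q(Year 1) = 1×391 + 5×103 + 2×79 + 9×120 = 391 + 515 + 158 + 1080 = 2144
Index = 2360 / 2144 × 100 = 110.0746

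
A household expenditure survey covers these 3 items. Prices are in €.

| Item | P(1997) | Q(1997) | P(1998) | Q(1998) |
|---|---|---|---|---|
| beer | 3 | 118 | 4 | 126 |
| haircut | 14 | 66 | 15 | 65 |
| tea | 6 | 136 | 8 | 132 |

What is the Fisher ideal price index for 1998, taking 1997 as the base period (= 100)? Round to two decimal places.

Laspeyres component (base-period weights):
ΣP(1998)Q(1997) = 4×118 + 15×66 + 8×136 = 472 + 990 + 1088 = 2550
ΣP(1997)Q(1997) = 3×118 + 14×66 + 6×136 = 354 + 924 + 816 = 2094
L = 2550 / 2094 × 100 = 121.7765
Paasche component (current-period weights):
ΣP(1998)Q(1998) = 4×126 + 15×65 + 8×132 = 504 + 975 + 1056 = 2535
ΣP(1997)Q(1998) = 3×126 + 14×65 + 6×132 = 378 + 910 + 792 = 2080
P = 2535 / 2080 × 100 = 121.8750
Fisher = √(L × P) = √(121.7765 × 121.8750) = 121.8257

121.83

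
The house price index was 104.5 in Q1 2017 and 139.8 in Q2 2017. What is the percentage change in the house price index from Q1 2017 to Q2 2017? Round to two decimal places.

Change = (139.8 − 104.5) / 104.5 × 100
       = 35.3 / 104.5 × 100 = 33.7799%

33.78%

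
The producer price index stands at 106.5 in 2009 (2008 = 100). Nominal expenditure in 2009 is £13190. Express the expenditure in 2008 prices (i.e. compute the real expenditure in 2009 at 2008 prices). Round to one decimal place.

12385.0

Real = Nominal ÷ (Index/100) = 13190 ÷ (106.5/100)
     = 13190 ÷ 1.065 = 12384.9765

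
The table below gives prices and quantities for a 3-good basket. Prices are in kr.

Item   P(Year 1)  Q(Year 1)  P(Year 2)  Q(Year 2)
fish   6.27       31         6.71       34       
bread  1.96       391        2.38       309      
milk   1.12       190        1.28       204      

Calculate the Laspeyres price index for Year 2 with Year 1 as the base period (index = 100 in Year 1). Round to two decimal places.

117.75

Laspeyres price index uses base-period quantities as weights.
ΣP(Year 2)·Q(Year 1) = 6.71×31 + 2.38×391 + 1.28×190 = 208.01 + 930.58 + 243.2 = 1381.79
ΣP(Year 1)·Q(Year 1) = 6.27×31 + 1.96×391 + 1.12×190 = 194.37 + 766.36 + 212.8 = 1173.53
Index = 1381.79 / 1173.53 × 100 = 117.7465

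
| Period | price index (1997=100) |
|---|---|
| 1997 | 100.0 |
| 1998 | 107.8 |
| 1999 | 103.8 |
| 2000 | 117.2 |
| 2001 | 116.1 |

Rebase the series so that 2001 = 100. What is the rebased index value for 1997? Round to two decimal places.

Rebased(1997) = 100.0 / 116.1 × 100 = 86.1326

86.13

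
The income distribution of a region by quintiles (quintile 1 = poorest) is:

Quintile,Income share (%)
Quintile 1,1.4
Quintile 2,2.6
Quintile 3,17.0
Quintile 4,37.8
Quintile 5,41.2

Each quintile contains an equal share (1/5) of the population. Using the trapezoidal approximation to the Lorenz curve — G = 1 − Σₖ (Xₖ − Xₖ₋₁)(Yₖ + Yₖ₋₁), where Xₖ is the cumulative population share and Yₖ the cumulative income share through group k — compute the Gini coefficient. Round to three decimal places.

0.459

Cumulative income shares Yₖ: 0.0140, 0.0400, 0.2100, 0.5880, 1.0000
Σ (Xₖ−Xₖ₋₁)(Yₖ+Yₖ₋₁) = (1/5)(0.0140+0.0000) + (1/5)(0.0400+0.0140) + (1/5)(0.2100+0.0400) + (1/5)(0.5880+0.2100) + (1/5)(1.0000+0.5880)
  = 0.0028 + 0.0108 + 0.0500 + 0.1596 + 0.3176 = 0.5408
G = 1 − 0.5408 = 0.4592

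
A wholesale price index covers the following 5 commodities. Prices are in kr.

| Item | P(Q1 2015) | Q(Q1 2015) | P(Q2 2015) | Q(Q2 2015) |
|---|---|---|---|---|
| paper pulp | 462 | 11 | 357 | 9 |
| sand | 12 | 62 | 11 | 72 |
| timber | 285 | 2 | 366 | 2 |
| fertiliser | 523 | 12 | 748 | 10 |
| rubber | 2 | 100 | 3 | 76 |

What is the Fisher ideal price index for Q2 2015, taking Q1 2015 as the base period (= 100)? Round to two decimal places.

113.48

Laspeyres component (base-period weights):
ΣP(Q2 2015)Q(Q1 2015) = 357×11 + 11×62 + 366×2 + 748×12 + 3×100 = 3927 + 682 + 732 + 8976 + 300 = 14617
ΣP(Q1 2015)Q(Q1 2015) = 462×11 + 12×62 + 285×2 + 523×12 + 2×100 = 5082 + 744 + 570 + 6276 + 200 = 12872
L = 14617 / 12872 × 100 = 113.5566
Paasche component (current-period weights):
ΣP(Q2 2015)Q(Q2 2015) = 357×9 + 11×72 + 366×2 + 748×10 + 3×76 = 3213 + 792 + 732 + 7480 + 228 = 12445
ΣP(Q1 2015)Q(Q2 2015) = 462×9 + 12×72 + 285×2 + 523×10 + 2×76 = 4158 + 864 + 570 + 5230 + 152 = 10974
P = 12445 / 10974 × 100 = 113.4044
Fisher = √(L × P) = √(113.5566 × 113.4044) = 113.4805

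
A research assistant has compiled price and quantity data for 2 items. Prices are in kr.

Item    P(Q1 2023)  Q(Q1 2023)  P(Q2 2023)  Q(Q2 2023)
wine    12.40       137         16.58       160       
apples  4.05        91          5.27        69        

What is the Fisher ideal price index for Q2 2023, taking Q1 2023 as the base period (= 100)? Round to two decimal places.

133.17

Laspeyres component (base-period weights):
ΣP(Q2 2023)Q(Q1 2023) = 16.58×137 + 5.27×91 = 2271.46 + 479.57 = 2751.03
ΣP(Q1 2023)Q(Q1 2023) = 12.40×137 + 4.05×91 = 1698.8 + 368.55 = 2067.35
L = 2751.03 / 2067.35 × 100 = 133.0704
Paasche component (current-period weights):
ΣP(Q2 2023)Q(Q2 2023) = 16.58×160 + 5.27×69 = 2652.8 + 363.63 = 3016.43
ΣP(Q1 2023)Q(Q2 2023) = 12.40×160 + 4.05×69 = 1984 + 279.45 = 2263.45
P = 3016.43 / 2263.45 × 100 = 133.2669
Fisher = √(L × P) = √(133.0704 × 133.2669) = 133.1686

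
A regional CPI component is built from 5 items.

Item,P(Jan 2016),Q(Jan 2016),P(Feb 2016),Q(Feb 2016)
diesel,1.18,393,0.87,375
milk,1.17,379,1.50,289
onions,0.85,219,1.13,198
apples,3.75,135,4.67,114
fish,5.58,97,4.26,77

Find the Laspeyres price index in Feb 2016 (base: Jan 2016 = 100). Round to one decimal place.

Laspeyres price index uses base-period quantities as weights.
ΣP(Feb 2016)·Q(Jan 2016) = 0.87×393 + 1.50×379 + 1.13×219 + 4.67×135 + 4.26×97 = 341.91 + 568.5 + 247.47 + 630.45 + 413.22 = 2201.55
ΣP(Jan 2016)·Q(Jan 2016) = 1.18×393 + 1.17×379 + 0.85×219 + 3.75×135 + 5.58×97 = 463.74 + 443.43 + 186.15 + 506.25 + 541.26 = 2140.83
Index = 2201.55 / 2140.83 × 100 = 102.8363

102.8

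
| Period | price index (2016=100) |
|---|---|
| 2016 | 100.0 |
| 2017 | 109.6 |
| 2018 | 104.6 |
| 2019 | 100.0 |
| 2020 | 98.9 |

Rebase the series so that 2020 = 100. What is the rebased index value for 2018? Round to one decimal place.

Rebased(2018) = 104.6 / 98.9 × 100 = 105.7634

105.8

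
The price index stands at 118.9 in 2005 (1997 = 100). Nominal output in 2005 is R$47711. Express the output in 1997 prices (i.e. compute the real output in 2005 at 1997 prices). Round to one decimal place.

40127.0

Real = Nominal ÷ (Index/100) = 47711 ÷ (118.9/100)
     = 47711 ÷ 1.189 = 40126.9975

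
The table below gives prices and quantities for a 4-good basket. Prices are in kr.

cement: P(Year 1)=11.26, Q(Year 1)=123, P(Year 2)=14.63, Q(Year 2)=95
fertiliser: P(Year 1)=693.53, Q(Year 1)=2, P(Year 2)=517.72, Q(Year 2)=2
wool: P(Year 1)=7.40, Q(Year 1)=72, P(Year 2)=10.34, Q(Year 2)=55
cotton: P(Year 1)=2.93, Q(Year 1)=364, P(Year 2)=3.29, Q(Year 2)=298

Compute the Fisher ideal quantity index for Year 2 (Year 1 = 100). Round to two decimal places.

84.33

Laspeyres component (base-period weights):
ΣP(Year 1)Q(Year 2) = 11.26×95 + 693.53×2 + 7.40×55 + 2.93×298 = 1069.7 + 1387.06 + 407 + 873.14 = 3736.9
ΣP(Year 1)Q(Year 1) = 11.26×123 + 693.53×2 + 7.40×72 + 2.93×364 = 1384.98 + 1387.06 + 532.8 + 1066.52 = 4371.36
L = 3736.9 / 4371.36 × 100 = 85.4860
Paasche component (current-period weights):
ΣP(Year 2)Q(Year 2) = 14.63×95 + 517.72×2 + 10.34×55 + 3.29×298 = 1389.85 + 1035.44 + 568.7 + 980.42 = 3974.41
ΣP(Year 2)Q(Year 1) = 14.63×123 + 517.72×2 + 10.34×72 + 3.29×364 = 1799.49 + 1035.44 + 744.48 + 1197.56 = 4776.97
P = 3974.41 / 4776.97 × 100 = 83.1994
Fisher = √(L × P) = √(85.4860 × 83.1994) = 84.3349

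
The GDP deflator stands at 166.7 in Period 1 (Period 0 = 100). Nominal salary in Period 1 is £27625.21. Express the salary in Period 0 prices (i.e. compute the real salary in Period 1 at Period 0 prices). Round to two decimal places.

Real = Nominal ÷ (Index/100) = 27625.21 ÷ (166.7/100)
     = 27625.21 ÷ 1.667 = 16571.8116

16571.81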